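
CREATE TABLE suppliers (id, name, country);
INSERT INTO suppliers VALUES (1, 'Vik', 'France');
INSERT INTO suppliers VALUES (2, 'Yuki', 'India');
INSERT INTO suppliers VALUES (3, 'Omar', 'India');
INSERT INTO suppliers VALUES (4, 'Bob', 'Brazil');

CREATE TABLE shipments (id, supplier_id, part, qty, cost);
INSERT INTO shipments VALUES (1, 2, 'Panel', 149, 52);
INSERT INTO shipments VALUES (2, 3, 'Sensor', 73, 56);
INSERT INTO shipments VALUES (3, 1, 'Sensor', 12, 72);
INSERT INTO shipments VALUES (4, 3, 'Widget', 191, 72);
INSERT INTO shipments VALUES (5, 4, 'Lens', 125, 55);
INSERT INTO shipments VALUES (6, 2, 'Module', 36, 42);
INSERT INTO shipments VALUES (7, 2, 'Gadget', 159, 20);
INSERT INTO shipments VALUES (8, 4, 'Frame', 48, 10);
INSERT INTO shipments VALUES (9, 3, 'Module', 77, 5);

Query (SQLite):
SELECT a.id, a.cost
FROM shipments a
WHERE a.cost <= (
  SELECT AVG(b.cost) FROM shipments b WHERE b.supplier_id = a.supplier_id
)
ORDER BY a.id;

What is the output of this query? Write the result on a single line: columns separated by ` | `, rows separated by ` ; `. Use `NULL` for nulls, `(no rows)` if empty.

3 | 72 ; 7 | 20 ; 8 | 10 ; 9 | 5

For each shipments row a, compute AVG(cost) over rows sharing a.supplier_id.
Keep row a if a.cost <= that per-group AVG.
  supplier_id=1: AVG(cost) = 72.0
  supplier_id=2: AVG(cost) = 38.0
  supplier_id=3: AVG(cost) = 44.333333
  supplier_id=4: AVG(cost) = 32.5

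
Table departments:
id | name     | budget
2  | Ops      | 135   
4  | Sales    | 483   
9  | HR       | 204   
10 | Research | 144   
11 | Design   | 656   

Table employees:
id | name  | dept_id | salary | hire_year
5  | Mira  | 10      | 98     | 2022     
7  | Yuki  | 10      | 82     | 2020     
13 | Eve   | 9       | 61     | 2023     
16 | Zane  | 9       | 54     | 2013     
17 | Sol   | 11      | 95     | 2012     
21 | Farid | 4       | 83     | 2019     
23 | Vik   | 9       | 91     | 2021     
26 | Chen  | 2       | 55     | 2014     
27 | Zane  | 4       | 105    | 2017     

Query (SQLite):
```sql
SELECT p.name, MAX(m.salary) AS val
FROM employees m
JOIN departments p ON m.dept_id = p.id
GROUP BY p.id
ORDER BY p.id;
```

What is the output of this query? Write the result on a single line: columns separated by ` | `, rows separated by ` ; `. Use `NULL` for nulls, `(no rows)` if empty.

Join each employees row to its departments via dept_id.
Group joined rows by departments.id; compute MAX(m.salary) per group.
  2: ids {26} → MAX(m.salary)=55
  4: ids {21, 27} → MAX(m.salary)=105
  9: ids {13, 16, 23} → MAX(m.salary)=91
  10: ids {5, 7} → MAX(m.salary)=98
  11: ids {17} → MAX(m.salary)=95

Ops | 55 ; Sales | 105 ; HR | 91 ; Research | 98 ; Design | 95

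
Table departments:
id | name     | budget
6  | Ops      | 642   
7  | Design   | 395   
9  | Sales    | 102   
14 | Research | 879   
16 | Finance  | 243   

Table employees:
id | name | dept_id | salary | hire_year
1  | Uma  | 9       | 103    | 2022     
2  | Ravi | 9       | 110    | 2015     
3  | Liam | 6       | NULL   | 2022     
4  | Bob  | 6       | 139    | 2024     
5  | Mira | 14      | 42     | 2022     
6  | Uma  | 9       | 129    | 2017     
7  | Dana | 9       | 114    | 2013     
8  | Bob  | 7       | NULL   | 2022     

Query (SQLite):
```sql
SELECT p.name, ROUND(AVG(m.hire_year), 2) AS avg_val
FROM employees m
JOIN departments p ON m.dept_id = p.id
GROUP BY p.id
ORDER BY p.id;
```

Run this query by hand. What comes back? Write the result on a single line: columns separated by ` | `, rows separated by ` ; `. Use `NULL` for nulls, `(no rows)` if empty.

Ops | 2023 ; Design | 2022 ; Sales | 2016.75 ; Research | 2022

Join each employees row to its departments via dept_id.
Group joined rows by departments.id; compute ROUND(AVG(m.hire_year), 2) per group.
  6: ids {3, 4} → ROUND(AVG(m.hire_year), 2)=2023
  7: ids {8} → ROUND(AVG(m.hire_year), 2)=2022
  9: ids {1, 2, 6, 7} → ROUND(AVG(m.hire_year), 2)=2016.75
  14: ids {5} → ROUND(AVG(m.hire_year), 2)=2022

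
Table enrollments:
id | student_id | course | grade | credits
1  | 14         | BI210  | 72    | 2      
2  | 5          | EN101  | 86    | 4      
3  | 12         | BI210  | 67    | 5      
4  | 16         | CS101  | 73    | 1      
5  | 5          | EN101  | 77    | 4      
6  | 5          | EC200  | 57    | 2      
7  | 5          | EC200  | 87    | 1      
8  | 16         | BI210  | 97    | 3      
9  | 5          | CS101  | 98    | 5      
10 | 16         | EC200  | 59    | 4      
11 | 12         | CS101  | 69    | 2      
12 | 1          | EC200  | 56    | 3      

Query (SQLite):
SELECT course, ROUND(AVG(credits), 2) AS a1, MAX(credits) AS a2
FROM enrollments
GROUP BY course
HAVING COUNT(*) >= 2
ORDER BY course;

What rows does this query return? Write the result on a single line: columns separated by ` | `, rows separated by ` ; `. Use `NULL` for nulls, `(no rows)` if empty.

BI210 | 3.33 | 5 ; CS101 | 2.67 | 5 ; EC200 | 2.5 | 4 ; EN101 | 4 | 4

Group enrollments by course.
Per group compute: ROUND(AVG(credits), 2), MAX(credits).
HAVING: drop groups with fewer than 2 rows.
  BI210: ids {1, 3, 8} → ROUND(AVG(credits), 2)=3.33, MAX(credits)=5
  CS101: ids {4, 9, 11} → ROUND(AVG(credits), 2)=2.67, MAX(credits)=5
  EC200: ids {6, 7, 10, 12} → ROUND(AVG(credits), 2)=2.5, MAX(credits)=4
  EN101: ids {2, 5} → ROUND(AVG(credits), 2)=4, MAX(credits)=4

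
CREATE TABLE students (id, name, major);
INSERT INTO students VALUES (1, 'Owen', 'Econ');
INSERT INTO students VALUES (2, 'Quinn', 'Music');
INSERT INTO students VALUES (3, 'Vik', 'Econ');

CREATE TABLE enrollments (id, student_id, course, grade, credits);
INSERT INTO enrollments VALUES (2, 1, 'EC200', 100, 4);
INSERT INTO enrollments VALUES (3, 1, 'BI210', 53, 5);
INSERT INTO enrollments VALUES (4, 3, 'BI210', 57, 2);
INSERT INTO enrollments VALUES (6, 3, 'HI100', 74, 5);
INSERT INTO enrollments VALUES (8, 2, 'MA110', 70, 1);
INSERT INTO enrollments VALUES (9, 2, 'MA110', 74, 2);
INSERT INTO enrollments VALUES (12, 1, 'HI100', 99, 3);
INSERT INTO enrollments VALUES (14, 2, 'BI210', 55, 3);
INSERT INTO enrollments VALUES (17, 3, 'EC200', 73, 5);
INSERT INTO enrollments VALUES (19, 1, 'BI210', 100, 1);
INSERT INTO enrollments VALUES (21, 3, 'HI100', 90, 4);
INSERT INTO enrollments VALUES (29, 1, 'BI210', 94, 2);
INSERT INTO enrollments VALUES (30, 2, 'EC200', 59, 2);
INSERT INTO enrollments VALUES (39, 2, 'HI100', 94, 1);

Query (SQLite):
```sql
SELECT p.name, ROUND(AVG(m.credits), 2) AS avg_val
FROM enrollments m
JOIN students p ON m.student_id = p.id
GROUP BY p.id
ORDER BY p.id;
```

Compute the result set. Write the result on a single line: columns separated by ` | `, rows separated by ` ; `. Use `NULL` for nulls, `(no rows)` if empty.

Join each enrollments row to its students via student_id.
Group joined rows by students.id; compute ROUND(AVG(m.credits), 2) per group.
  1: ids {2, 3, 12, 19, 29} → ROUND(AVG(m.credits), 2)=3
  2: ids {8, 9, 14, 30, 39} → ROUND(AVG(m.credits), 2)=1.8
  3: ids {4, 6, 17, 21} → ROUND(AVG(m.credits), 2)=4

Owen | 3 ; Quinn | 1.8 ; Vik | 4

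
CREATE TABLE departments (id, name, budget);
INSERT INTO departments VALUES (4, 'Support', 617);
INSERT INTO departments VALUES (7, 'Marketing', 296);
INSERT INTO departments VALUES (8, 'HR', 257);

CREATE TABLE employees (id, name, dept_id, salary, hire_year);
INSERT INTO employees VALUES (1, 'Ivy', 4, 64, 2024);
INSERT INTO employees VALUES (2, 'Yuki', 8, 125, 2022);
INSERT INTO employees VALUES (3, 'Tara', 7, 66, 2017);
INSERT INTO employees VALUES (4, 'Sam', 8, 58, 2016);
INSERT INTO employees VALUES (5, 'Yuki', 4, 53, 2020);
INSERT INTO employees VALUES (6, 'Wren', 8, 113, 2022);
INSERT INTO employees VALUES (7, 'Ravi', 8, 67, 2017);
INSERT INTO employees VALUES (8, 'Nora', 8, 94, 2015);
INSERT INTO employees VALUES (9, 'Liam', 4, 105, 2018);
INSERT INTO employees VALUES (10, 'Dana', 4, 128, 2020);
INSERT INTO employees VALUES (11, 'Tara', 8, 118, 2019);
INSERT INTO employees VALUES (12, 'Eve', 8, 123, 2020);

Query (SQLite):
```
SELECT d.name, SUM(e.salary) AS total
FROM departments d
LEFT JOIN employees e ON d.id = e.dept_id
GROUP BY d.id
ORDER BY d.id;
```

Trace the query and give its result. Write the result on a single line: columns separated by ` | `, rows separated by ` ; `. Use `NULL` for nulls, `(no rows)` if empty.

LEFT JOIN keeps every departments row; unmatched ones get NULL for employees columns.
Group by departments.id and compute SUM(e.salary). SUM over an all-NULL group is NULL.
  4: ids {1, 5, 9, 10} → SUM(e.salary)=350
  7: ids {3} → SUM(e.salary)=66
  8: ids {2, 4, 6, 7, 8, 11, 12} → SUM(e.salary)=698

Support | 350 ; Marketing | 66 ; HR | 698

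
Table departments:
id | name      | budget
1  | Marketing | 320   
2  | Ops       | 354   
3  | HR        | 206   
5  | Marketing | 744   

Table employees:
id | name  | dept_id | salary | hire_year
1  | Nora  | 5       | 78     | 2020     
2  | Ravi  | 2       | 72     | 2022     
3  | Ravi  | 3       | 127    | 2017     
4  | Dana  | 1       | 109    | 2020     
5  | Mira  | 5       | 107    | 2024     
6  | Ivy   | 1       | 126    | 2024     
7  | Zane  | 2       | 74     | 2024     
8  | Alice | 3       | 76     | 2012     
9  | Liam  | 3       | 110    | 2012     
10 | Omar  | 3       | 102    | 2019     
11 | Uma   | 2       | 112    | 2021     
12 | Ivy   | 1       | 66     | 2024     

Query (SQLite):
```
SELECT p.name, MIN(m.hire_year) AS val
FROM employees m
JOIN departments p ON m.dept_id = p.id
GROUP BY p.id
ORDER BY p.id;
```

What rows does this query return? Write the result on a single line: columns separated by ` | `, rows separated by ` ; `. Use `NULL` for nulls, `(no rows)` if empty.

Marketing | 2020 ; Ops | 2021 ; HR | 2012 ; Marketing | 2020

Join each employees row to its departments via dept_id.
Group joined rows by departments.id; compute MIN(m.hire_year) per group.
  1: ids {4, 6, 12} → MIN(m.hire_year)=2020
  2: ids {2, 7, 11} → MIN(m.hire_year)=2021
  3: ids {3, 8, 9, 10} → MIN(m.hire_year)=2012
  5: ids {1, 5} → MIN(m.hire_year)=2020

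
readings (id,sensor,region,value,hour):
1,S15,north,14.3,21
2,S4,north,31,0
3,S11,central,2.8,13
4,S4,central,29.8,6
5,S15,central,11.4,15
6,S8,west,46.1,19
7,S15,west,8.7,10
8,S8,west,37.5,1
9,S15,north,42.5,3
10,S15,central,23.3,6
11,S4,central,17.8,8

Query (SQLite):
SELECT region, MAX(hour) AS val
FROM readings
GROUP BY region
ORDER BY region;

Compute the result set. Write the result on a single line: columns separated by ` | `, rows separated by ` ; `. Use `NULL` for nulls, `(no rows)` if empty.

Partition readings by region; compute MAX(hour) within each group.
  central: ids {3, 4, 5, 10, 11} → MAX(hour)=15
  north: ids {1, 2, 9} → MAX(hour)=21
  west: ids {6, 7, 8} → MAX(hour)=19

central | 15 ; north | 21 ; west | 19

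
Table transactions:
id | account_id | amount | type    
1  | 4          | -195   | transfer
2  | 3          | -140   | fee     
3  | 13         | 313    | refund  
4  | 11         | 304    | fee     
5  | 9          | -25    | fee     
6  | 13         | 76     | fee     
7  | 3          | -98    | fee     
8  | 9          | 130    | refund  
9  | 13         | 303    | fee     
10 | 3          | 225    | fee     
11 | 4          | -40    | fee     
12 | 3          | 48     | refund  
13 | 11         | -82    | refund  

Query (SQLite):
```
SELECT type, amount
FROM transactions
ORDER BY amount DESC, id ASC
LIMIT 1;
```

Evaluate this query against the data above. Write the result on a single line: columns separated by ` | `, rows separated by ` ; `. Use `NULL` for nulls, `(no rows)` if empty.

refund | 313

Sort by amount desc, tiebreak id asc: (313, id=3), (304, id=4), (303, id=9), (225, id=10) …. Take first 1.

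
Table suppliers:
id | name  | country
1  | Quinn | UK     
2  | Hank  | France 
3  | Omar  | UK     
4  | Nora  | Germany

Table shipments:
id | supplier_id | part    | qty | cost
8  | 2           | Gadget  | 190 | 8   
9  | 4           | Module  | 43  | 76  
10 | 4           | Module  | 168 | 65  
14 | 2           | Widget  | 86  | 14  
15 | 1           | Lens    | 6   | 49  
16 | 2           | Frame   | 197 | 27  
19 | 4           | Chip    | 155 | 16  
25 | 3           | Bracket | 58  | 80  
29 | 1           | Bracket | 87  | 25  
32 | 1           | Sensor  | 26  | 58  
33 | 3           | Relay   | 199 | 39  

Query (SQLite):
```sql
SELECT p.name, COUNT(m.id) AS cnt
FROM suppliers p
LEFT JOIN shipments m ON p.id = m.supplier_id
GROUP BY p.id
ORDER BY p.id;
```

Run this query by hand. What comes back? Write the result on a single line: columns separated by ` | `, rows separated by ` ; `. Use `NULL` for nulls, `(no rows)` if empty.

LEFT JOIN keeps every suppliers row; unmatched ones get NULL for shipments columns.
Group by suppliers.id and compute COUNT(m.id). COUNT(col) of an all-NULL group is 0.
  1: ids {15, 29, 32} → COUNT(m.id)=3
  2: ids {8, 14, 16} → COUNT(m.id)=3
  3: ids {25, 33} → COUNT(m.id)=2
  4: ids {9, 10, 19} → COUNT(m.id)=3

Quinn | 3 ; Hank | 3 ; Omar | 2 ; Nora | 3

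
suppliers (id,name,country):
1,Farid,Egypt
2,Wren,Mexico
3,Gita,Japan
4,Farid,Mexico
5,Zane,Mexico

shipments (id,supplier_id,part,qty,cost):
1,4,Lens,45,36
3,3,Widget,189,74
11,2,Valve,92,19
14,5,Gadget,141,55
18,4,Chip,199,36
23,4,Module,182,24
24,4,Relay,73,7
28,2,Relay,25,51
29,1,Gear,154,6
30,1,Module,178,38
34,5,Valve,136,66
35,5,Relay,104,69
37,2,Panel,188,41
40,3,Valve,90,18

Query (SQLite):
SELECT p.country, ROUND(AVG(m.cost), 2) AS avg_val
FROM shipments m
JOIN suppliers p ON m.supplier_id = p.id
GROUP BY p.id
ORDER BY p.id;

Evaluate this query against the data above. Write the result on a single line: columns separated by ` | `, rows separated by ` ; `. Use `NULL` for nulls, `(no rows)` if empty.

Egypt | 22 ; Mexico | 37 ; Japan | 46 ; Mexico | 25.75 ; Mexico | 63.33

Join each shipments row to its suppliers via supplier_id.
Group joined rows by suppliers.id; compute ROUND(AVG(m.cost), 2) per group.
  1: ids {29, 30} → ROUND(AVG(m.cost), 2)=22
  2: ids {11, 28, 37} → ROUND(AVG(m.cost), 2)=37
  3: ids {3, 40} → ROUND(AVG(m.cost), 2)=46
  4: ids {1, 18, 23, 24} → ROUND(AVG(m.cost), 2)=25.75
  5: ids {14, 34, 35} → ROUND(AVG(m.cost), 2)=63.33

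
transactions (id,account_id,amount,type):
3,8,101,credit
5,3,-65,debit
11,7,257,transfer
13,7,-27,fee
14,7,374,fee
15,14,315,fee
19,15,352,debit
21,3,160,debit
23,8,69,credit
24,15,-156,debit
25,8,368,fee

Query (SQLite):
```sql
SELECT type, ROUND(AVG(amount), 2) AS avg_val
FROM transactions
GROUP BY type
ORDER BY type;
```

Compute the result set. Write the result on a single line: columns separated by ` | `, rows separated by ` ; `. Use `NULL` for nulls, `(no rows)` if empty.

Partition transactions by type; compute ROUND(AVG(amount), 2) within each group.
  credit: ids {3, 23} → ROUND(AVG(amount), 2)=85
  debit: ids {5, 19, 21, 24} → ROUND(AVG(amount), 2)=72.75
  fee: ids {13, 14, 15, 25} → ROUND(AVG(amount), 2)=257.5
  transfer: ids {11} → ROUND(AVG(amount), 2)=257

credit | 85 ; debit | 72.75 ; fee | 257.5 ; transfer | 257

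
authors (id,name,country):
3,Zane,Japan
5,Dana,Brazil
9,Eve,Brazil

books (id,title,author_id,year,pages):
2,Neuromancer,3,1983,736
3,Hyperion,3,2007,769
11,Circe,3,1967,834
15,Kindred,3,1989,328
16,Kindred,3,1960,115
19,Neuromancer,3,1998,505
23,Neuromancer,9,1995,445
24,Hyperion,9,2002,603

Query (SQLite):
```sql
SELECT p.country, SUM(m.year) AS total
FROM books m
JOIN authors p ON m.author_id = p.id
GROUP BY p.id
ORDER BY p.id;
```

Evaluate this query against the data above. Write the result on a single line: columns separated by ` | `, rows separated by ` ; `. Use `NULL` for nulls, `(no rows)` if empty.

Join each books row to its authors via author_id.
Group joined rows by authors.id; compute SUM(m.year) per group.
  3: ids {2, 3, 11, 15, 16, 19} → SUM(m.year)=11904
  9: ids {23, 24} → SUM(m.year)=3997

Japan | 11904 ; Brazil | 3997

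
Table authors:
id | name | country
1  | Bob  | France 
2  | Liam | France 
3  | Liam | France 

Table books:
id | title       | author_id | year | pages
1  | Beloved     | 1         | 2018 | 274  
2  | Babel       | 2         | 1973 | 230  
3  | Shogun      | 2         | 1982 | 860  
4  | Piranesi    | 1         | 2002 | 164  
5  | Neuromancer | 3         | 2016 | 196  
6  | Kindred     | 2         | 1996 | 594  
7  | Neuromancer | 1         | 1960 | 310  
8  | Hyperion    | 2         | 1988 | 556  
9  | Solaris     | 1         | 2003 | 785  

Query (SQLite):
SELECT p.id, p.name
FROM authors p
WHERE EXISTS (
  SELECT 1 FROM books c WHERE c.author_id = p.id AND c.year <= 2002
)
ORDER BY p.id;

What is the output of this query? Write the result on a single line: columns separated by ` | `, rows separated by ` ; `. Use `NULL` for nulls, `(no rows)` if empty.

1 | Bob ; 2 | Liam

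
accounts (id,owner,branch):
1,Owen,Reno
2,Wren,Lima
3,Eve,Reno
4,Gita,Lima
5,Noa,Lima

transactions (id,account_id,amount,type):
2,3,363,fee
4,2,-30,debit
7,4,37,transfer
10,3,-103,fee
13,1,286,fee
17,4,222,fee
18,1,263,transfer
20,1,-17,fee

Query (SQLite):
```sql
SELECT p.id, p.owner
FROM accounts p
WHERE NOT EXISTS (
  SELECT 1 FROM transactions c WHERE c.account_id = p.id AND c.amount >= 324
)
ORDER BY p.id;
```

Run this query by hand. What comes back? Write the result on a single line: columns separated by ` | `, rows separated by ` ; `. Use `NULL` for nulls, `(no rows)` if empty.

1 | Owen ; 2 | Wren ; 4 | Gita ; 5 | Noa

For each accounts row, check whether any transactions with matching account_id has amount >= 324.
Keep rows where that is false.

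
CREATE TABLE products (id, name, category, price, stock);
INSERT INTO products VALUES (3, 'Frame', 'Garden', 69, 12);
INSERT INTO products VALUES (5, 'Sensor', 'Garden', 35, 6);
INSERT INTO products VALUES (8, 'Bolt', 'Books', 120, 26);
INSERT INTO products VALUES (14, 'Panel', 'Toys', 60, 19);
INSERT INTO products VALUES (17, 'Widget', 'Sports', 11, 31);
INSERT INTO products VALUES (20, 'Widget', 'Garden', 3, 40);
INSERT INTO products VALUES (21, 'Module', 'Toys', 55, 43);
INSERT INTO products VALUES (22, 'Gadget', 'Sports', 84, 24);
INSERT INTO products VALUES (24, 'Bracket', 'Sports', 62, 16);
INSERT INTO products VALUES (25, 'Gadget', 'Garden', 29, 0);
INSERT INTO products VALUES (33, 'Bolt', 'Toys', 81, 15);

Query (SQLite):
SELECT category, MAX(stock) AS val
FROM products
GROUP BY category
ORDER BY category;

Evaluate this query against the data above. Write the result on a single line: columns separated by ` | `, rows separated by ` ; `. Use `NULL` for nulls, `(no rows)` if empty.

Books | 26 ; Garden | 40 ; Sports | 31 ; Toys | 43

Partition products by category; compute MAX(stock) within each group.
  Books: ids {8} → MAX(stock)=26
  Garden: ids {3, 5, 20, 25} → MAX(stock)=40
  Sports: ids {17, 22, 24} → MAX(stock)=31
  Toys: ids {14, 21, 33} → MAX(stock)=43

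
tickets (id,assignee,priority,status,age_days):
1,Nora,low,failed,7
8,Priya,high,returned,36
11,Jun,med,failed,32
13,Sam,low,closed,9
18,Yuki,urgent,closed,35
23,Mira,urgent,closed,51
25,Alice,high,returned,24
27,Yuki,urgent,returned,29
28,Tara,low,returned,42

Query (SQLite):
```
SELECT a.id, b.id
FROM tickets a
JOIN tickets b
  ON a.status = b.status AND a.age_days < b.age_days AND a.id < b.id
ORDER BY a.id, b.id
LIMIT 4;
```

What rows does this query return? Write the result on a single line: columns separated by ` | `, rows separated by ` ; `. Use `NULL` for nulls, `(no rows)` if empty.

Pairs (a,b) with same status, a.age_days < b.age_days, a.id < b.id.
status groups: closed:{13,18,23} failed:{1,11} returned:{8,25,27,28}
Ordered by (a.id, b.id); first 4.

1 | 11 ; 8 | 28 ; 13 | 18 ; 13 | 23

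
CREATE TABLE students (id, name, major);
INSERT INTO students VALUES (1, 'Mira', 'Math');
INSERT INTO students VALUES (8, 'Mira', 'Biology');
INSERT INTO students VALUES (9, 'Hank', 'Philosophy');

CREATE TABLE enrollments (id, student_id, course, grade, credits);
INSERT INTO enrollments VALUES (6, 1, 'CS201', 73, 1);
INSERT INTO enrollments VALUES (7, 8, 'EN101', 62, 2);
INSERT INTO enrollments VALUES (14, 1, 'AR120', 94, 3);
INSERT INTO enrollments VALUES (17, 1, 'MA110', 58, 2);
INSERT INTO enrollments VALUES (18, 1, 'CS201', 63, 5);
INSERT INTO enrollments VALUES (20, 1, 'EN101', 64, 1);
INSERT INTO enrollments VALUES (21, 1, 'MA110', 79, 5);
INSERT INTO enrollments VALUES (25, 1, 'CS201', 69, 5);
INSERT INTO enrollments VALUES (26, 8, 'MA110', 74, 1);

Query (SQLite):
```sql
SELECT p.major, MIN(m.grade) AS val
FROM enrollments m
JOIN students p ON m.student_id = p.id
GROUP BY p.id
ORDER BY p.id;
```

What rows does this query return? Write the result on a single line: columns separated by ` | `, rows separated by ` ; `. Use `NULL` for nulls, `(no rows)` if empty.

Math | 58 ; Biology | 62

Join each enrollments row to its students via student_id.
Group joined rows by students.id; compute MIN(m.grade) per group.
  1: ids {6, 14, 17, 18, 20, 21, 25} → MIN(m.grade)=58
  8: ids {7, 26} → MIN(m.grade)=62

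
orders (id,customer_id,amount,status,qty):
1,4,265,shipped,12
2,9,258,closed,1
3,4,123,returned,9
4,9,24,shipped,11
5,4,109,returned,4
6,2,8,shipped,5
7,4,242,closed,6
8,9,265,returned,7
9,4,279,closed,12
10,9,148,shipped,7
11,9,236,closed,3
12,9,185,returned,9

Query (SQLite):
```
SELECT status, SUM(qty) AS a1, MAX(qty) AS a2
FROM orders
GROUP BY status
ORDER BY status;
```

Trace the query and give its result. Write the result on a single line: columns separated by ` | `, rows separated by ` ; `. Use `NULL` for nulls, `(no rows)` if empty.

Group orders by status.
Per group compute: SUM(qty), MAX(qty).
  closed: ids {2, 7, 9, 11} → SUM(qty)=22, MAX(qty)=12
  returned: ids {3, 5, 8, 12} → SUM(qty)=29, MAX(qty)=9
  shipped: ids {1, 4, 6, 10} → SUM(qty)=35, MAX(qty)=12

closed | 22 | 12 ; returned | 29 | 9 ; shipped | 35 | 12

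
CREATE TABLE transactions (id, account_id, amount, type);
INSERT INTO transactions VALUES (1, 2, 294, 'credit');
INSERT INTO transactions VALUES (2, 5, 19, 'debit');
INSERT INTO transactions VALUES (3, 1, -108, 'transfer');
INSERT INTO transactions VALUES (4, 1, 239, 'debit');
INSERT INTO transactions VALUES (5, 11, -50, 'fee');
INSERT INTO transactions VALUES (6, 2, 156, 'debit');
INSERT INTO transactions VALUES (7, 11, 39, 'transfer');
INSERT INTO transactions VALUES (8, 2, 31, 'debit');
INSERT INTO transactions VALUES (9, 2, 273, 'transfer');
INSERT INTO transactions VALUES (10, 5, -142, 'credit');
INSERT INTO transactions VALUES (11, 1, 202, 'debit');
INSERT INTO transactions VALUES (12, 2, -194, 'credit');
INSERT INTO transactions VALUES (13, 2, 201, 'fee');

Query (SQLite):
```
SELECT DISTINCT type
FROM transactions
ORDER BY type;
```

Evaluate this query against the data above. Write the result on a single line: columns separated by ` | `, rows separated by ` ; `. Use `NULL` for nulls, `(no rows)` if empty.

credit ; debit ; fee ; transfer

Collect distinct type values from transactions.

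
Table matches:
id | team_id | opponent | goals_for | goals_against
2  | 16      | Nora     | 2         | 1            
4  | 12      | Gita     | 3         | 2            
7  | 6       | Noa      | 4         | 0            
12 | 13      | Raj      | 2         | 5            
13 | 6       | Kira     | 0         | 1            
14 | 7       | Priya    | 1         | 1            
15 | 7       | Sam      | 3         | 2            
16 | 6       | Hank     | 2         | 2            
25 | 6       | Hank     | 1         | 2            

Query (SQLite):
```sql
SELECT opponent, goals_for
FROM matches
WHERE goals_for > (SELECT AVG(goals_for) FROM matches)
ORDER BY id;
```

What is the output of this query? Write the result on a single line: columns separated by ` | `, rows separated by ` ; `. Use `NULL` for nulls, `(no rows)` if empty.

Scalar subquery: AVG(goals_for) over all matches rows = 2.0.
Keep rows where goals_for > that value.

Gita | 3 ; Noa | 4 ; Sam | 3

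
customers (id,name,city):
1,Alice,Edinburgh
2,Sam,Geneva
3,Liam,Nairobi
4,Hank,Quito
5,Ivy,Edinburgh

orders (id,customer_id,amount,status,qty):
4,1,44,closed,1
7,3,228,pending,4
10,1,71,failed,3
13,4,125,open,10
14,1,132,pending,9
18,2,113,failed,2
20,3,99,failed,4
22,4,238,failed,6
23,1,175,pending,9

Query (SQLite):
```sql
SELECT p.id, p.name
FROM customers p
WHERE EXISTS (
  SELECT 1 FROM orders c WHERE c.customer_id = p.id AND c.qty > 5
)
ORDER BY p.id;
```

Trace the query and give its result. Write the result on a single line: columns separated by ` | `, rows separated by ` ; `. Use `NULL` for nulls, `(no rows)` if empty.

For each customers row, check whether any orders with matching customer_id has qty > 5.
Keep rows where that is true.

1 | Alice ; 4 | Hank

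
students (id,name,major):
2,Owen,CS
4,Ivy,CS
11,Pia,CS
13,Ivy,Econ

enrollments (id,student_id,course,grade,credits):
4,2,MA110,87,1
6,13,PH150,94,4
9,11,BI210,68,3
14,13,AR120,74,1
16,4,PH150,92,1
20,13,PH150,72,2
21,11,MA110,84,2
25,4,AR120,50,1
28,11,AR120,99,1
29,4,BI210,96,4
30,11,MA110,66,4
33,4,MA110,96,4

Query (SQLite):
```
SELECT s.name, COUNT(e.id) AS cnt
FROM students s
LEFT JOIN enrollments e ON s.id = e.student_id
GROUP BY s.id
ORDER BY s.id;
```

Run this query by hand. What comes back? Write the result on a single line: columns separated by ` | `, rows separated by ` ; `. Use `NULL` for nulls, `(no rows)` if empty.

LEFT JOIN keeps every students row; unmatched ones get NULL for enrollments columns.
Group by students.id and compute COUNT(e.id). COUNT(col) of an all-NULL group is 0.
  2: ids {4} → COUNT(e.id)=1
  4: ids {16, 25, 29, 33} → COUNT(e.id)=4
  11: ids {9, 21, 28, 30} → COUNT(e.id)=4
  13: ids {6, 14, 20} → COUNT(e.id)=3

Owen | 1 ; Ivy | 4 ; Pia | 4 ; Ivy | 3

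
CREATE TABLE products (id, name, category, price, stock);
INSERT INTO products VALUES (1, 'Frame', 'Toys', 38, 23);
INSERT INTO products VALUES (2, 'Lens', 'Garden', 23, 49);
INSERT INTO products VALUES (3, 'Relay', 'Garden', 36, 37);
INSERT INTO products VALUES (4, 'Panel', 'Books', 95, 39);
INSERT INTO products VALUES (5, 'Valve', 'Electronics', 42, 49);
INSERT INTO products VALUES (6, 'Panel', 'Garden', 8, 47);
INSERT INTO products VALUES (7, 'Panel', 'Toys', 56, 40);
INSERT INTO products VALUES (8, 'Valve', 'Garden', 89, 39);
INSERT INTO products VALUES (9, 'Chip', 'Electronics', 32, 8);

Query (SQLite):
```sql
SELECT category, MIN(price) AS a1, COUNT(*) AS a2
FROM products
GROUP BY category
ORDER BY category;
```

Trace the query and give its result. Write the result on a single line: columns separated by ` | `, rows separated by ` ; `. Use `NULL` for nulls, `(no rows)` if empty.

Books | 95 | 1 ; Electronics | 32 | 2 ; Garden | 8 | 4 ; Toys | 38 | 2

Group products by category.
Per group compute: MIN(price), COUNT(*).
  Books: ids {4} → MIN(price)=95, COUNT(*)=1
  Electronics: ids {5, 9} → MIN(price)=32, COUNT(*)=2
  Garden: ids {2, 3, 6, 8} → MIN(price)=8, COUNT(*)=4
  Toys: ids {1, 7} → MIN(price)=38, COUNT(*)=2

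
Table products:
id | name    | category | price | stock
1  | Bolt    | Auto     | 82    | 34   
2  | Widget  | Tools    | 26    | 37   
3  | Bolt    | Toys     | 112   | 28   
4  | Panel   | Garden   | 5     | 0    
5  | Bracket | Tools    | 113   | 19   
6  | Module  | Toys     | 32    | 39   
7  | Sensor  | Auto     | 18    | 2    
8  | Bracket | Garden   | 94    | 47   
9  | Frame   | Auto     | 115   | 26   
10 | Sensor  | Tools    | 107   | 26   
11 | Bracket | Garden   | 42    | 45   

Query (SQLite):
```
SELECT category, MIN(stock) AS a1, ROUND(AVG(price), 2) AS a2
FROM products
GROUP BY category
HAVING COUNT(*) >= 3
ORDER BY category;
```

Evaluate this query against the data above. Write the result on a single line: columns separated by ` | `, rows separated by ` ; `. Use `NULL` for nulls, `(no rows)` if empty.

Auto | 2 | 71.67 ; Garden | 0 | 47 ; Tools | 19 | 82

Group products by category.
Per group compute: MIN(stock), ROUND(AVG(price), 2).
HAVING: drop groups with fewer than 3 rows.
  Auto: ids {1, 7, 9} → MIN(stock)=2, ROUND(AVG(price), 2)=71.67
  Garden: ids {4, 8, 11} → MIN(stock)=0, ROUND(AVG(price), 2)=47
  Tools: ids {2, 5, 10} → MIN(stock)=19, ROUND(AVG(price), 2)=82
  Toys: ids {3, 6} → MIN(stock)=28, ROUND(AVG(price), 2)=72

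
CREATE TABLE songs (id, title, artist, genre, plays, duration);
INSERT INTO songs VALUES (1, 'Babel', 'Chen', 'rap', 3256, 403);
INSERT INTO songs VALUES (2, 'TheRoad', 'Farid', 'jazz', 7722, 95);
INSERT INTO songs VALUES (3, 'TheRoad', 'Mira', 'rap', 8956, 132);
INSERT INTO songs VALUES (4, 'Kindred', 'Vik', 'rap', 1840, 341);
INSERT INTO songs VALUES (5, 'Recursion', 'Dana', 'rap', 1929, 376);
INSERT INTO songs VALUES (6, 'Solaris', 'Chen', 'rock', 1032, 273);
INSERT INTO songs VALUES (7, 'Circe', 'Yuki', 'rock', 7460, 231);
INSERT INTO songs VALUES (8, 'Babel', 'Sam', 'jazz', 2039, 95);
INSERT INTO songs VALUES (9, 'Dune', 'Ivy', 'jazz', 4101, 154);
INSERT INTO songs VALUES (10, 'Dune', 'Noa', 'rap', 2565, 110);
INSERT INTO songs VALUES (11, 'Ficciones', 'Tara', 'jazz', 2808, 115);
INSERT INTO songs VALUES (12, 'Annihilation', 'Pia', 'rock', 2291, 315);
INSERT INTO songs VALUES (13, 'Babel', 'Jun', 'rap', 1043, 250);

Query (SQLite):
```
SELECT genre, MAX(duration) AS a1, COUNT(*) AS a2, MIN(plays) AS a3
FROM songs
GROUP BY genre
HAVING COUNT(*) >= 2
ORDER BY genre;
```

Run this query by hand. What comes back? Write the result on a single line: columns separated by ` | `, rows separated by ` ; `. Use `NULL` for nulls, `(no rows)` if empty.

jazz | 154 | 4 | 2039 ; rap | 403 | 6 | 1043 ; rock | 315 | 3 | 1032

Group songs by genre.
Per group compute: MAX(duration), COUNT(*), MIN(plays).
HAVING: drop groups with fewer than 2 rows.
  jazz: ids {2, 8, 9, 11} → MAX(duration)=154, COUNT(*)=4, MIN(plays)=2039
  rap: ids {1, 3, 4, 5, 10, 13} → MAX(duration)=403, COUNT(*)=6, MIN(plays)=1043
  rock: ids {6, 7, 12} → MAX(duration)=315, COUNT(*)=3, MIN(plays)=1032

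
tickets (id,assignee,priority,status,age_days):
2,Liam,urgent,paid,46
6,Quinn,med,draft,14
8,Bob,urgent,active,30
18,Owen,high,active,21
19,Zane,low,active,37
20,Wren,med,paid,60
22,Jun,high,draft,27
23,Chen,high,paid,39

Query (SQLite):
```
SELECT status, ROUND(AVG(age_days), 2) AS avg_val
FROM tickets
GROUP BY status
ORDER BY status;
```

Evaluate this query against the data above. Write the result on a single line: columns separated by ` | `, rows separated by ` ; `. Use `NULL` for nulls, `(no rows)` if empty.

active | 29.33 ; draft | 20.5 ; paid | 48.33

Partition tickets by status; compute ROUND(AVG(age_days), 2) within each group.
  active: ids {8, 18, 19} → ROUND(AVG(age_days), 2)=29.33
  draft: ids {6, 22} → ROUND(AVG(age_days), 2)=20.5
  paid: ids {2, 20, 23} → ROUND(AVG(age_days), 2)=48.33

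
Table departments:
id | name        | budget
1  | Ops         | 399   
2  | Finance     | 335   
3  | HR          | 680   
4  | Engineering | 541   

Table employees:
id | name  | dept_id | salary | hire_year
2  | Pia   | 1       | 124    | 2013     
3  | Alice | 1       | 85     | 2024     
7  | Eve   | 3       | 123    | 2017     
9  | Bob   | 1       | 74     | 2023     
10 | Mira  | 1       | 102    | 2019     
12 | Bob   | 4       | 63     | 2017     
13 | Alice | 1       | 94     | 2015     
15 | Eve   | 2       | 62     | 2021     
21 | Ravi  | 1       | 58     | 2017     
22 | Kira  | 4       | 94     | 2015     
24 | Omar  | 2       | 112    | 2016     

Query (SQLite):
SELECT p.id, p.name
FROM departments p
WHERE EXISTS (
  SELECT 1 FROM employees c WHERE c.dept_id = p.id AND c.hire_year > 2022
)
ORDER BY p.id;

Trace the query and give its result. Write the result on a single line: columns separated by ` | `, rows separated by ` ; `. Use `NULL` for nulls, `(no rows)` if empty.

1 | Ops

For each departments row, check whether any employees with matching dept_id has hire_year > 2022.
Keep rows where that is true.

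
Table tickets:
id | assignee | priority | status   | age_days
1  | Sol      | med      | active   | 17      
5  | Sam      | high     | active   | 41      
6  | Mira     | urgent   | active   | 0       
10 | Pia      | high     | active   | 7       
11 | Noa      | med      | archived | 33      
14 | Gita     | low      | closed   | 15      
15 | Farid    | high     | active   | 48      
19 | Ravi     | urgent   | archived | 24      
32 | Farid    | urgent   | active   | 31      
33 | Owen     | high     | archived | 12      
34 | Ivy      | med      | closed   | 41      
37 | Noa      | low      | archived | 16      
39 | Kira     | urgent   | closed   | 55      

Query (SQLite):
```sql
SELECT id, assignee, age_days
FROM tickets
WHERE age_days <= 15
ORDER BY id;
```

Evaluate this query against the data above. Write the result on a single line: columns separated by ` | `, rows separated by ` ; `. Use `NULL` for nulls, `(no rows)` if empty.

age_days <= 15: ids {6, 10, 14, 33}

6 | Mira | 0 ; 10 | Pia | 7 ; 14 | Gita | 15 ; 33 | Owen | 12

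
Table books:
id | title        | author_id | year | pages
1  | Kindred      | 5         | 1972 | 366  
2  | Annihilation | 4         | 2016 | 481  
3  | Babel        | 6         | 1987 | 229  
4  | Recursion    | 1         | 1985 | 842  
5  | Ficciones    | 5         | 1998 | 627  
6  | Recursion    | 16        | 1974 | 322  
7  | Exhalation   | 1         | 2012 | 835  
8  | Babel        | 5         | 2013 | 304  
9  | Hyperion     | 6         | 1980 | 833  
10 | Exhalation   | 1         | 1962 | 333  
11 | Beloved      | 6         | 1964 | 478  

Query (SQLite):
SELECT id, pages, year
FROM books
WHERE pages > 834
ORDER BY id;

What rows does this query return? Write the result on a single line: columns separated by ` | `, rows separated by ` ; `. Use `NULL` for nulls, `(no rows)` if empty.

4 | 842 | 1985 ; 7 | 835 | 2012

pages > 834: ids {4, 7}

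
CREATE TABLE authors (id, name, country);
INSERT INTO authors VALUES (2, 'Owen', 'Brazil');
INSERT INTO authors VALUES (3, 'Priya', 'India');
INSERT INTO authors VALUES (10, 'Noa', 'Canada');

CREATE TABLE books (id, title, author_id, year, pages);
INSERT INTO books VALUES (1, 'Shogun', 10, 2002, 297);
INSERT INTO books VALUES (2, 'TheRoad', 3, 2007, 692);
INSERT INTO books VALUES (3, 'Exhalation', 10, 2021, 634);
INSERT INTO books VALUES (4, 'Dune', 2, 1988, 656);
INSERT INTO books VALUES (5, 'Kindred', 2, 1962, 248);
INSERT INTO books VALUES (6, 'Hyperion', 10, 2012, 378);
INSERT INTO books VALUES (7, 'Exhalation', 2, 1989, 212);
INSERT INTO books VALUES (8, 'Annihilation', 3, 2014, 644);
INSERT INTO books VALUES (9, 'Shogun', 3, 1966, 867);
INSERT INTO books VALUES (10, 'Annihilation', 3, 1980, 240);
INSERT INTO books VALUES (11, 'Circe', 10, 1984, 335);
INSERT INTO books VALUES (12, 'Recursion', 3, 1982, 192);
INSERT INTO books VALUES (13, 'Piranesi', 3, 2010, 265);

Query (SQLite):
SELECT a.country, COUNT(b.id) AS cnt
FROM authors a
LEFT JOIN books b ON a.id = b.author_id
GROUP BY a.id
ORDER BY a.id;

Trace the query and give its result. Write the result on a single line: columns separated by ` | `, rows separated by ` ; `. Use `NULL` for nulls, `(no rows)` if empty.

Brazil | 3 ; India | 6 ; Canada | 4

LEFT JOIN keeps every authors row; unmatched ones get NULL for books columns.
Group by authors.id and compute COUNT(b.id). COUNT(col) of an all-NULL group is 0.
  2: ids {4, 5, 7} → COUNT(b.id)=3
  3: ids {2, 8, 9, 10, 12, 13} → COUNT(b.id)=6
  10: ids {1, 3, 6, 11} → COUNT(b.id)=4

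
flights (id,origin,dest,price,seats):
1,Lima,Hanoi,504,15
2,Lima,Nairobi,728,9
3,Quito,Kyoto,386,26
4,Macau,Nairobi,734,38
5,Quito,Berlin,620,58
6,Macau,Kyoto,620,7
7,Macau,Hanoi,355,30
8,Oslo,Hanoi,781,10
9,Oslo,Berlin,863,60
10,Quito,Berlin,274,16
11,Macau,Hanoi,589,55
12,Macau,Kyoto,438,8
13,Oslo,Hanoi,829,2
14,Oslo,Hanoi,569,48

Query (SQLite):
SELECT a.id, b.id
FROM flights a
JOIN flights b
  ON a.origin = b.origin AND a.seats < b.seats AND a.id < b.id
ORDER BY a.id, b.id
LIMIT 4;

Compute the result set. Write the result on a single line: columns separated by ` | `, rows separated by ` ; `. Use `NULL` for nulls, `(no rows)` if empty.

Pairs (a,b) with same origin, a.seats < b.seats, a.id < b.id.
origin groups: Lima:{1,2} Macau:{4,6,7,11,12} Oslo:{8,9,13,14} Quito:{3,5,10}
Ordered by (a.id, b.id); first 4.

3 | 5 ; 4 | 11 ; 6 | 7 ; 6 | 11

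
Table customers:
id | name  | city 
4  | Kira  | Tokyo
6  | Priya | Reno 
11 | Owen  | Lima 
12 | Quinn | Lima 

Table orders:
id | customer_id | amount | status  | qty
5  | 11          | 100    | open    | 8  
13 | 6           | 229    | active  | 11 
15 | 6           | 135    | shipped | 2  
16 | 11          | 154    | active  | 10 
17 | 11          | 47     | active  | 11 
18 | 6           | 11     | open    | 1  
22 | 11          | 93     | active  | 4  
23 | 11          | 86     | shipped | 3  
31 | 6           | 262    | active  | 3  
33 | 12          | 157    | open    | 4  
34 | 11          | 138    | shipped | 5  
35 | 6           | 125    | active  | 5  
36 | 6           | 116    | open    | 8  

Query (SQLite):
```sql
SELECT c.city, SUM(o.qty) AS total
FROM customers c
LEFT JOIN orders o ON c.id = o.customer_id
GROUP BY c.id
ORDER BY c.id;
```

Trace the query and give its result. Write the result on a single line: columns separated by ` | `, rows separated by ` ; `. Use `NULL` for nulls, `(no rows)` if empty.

LEFT JOIN keeps every customers row; unmatched ones get NULL for orders columns.
Group by customers.id and compute SUM(o.qty). SUM over an all-NULL group is NULL.
  4: ids {—} → SUM(o.qty)=NULL
  6: ids {13, 15, 18, 31, 35, 36} → SUM(o.qty)=30
  11: ids {5, 16, 17, 22, 23, 34} → SUM(o.qty)=41
  12: ids {33} → SUM(o.qty)=4

Tokyo | NULL ; Reno | 30 ; Lima | 41 ; Lima | 4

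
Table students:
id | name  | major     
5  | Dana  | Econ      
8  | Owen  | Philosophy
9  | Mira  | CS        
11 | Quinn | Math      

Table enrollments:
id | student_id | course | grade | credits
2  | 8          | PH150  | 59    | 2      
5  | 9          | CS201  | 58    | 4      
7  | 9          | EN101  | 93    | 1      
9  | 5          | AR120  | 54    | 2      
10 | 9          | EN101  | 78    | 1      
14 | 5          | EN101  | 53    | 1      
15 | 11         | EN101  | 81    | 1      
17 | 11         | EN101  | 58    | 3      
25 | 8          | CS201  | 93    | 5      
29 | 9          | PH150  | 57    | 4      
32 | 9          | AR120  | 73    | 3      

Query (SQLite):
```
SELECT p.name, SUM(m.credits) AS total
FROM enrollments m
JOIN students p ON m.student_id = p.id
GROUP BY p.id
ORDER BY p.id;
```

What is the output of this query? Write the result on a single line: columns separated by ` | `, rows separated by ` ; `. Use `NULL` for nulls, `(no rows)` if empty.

Join each enrollments row to its students via student_id.
Group joined rows by students.id; compute SUM(m.credits) per group.
  5: ids {9, 14} → SUM(m.credits)=3
  8: ids {2, 25} → SUM(m.credits)=7
  9: ids {5, 7, 10, 29, 32} → SUM(m.credits)=13
  11: ids {15, 17} → SUM(m.credits)=4

Dana | 3 ; Owen | 7 ; Mira | 13 ; Quinn | 4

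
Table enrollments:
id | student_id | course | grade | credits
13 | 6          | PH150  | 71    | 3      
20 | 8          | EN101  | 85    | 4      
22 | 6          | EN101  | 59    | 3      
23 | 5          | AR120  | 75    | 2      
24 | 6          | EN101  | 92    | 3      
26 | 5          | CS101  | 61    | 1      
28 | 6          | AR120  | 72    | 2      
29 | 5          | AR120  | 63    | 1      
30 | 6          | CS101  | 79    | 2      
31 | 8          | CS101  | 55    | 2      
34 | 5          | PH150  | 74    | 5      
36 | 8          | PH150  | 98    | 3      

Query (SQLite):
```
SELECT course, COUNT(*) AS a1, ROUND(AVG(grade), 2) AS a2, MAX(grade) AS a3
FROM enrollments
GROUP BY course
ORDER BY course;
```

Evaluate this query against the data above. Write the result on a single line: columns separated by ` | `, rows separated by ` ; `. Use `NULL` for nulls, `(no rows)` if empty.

AR120 | 3 | 70 | 75 ; CS101 | 3 | 65 | 79 ; EN101 | 3 | 78.67 | 92 ; PH150 | 3 | 81 | 98

Group enrollments by course.
Per group compute: COUNT(*), ROUND(AVG(grade), 2), MAX(grade).
  AR120: ids {23, 28, 29} → COUNT(*)=3, ROUND(AVG(grade), 2)=70, MAX(grade)=75
  CS101: ids {26, 30, 31} → COUNT(*)=3, ROUND(AVG(grade), 2)=65, MAX(grade)=79
  EN101: ids {20, 22, 24} → COUNT(*)=3, ROUND(AVG(grade), 2)=78.67, MAX(grade)=92
  PH150: ids {13, 34, 36} → COUNT(*)=3, ROUND(AVG(grade), 2)=81, MAX(grade)=98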